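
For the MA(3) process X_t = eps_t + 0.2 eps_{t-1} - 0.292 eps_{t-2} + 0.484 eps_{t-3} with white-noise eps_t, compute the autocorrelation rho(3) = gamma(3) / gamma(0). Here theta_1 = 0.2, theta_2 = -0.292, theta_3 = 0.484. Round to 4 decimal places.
\rho(3) = 0.3560

For an MA(q) process with theta_0 = 1, the autocovariance is
  gamma(k) = sigma^2 * sum_{i=0..q-k} theta_i * theta_{i+k},
and rho(k) = gamma(k) / gamma(0). Sigma^2 cancels.
  numerator   = (1)*(0.484) = 0.484.
  denominator = (1)^2 + (0.2)^2 + (-0.292)^2 + (0.484)^2 = 1.35952.
  rho(3) = 0.484 / 1.35952 = 0.3560.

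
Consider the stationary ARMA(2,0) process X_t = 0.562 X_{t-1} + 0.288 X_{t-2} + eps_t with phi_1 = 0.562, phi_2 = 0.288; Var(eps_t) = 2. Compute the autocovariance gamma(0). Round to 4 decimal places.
\gamma(0) = 5.7854

Multiply the model equation by X_{t-k} and take expectations. With theta_0 = psi_0 = 1 and psi_j the MA(infinity) weights, this gives
  gamma(k) - sum_i phi_i gamma(k-i) = c_k,
  c_k = sigma^2 * sum_{j=k..q} theta_j psi_{j-k}   (c_k = 0 for k > q),
using gamma(-m) = gamma(m).
Pure AR (q = 0): c_0 = sigma^2 = 2, c_k = 0 for k >= 1.
Equations for k = 0, 1, 2 (AR order 2, c_2 = 0):
  (E0) gamma(0) = phi_1 gamma(1) + phi_2 gamma(2) + c_0
  (E1) gamma(1) = phi_1 gamma(0) + phi_2 gamma(1) + c_1
  (E2) gamma(2) = phi_1 gamma(1) + phi_2 gamma(0)
From (E1): gamma(1) = A gamma(0) + B with
  A = phi_1 / (1 - phi_2) = 0.562 / 0.712 = 0.789326,   B = c_1 / (1 - phi_2) = 0 / 0.712 = 0.
Insert (E2) into (E0): gamma(0) (1 - phi_2^2) = phi_1 (1 + phi_2) gamma(1) + c_0.
  phi_1 (1 + phi_2) = (0.562)(1.288) = 0.723856,   1 - phi_2^2 = 0.917056.
Replace gamma(1) by A gamma(0) + B and collect gamma(0):
  gamma(0) [0.917056 - (0.723856)(0.789326)] = c_0 = 2
  gamma(0) * 0.345698 = 2
  gamma(0) = 2 / 0.345698 = 5.785401.
Therefore gamma(0) = 5.7854 (to 4 decimal places).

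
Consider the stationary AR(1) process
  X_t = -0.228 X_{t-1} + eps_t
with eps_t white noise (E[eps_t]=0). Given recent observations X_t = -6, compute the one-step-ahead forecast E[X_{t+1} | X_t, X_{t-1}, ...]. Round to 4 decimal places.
E[X_{t+1} \mid \mathcal F_t] = 1.3680

For an AR(p) model X_t = c + sum_i phi_i X_{t-i} + eps_t, the
one-step-ahead conditional mean is
  E[X_{t+1} | X_t, ...] = c + sum_i phi_i X_{t+1-i}.
Substitute known values:
  E[X_{t+1} | ...] = (-0.228) * (-6)
                   = 1.3680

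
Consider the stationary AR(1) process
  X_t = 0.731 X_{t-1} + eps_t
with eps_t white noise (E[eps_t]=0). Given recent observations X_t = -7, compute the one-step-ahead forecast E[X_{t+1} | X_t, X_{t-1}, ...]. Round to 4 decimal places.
E[X_{t+1} \mid \mathcal F_t] = -5.1170

For an AR(p) model X_t = c + sum_i phi_i X_{t-i} + eps_t, the
one-step-ahead conditional mean is
  E[X_{t+1} | X_t, ...] = c + sum_i phi_i X_{t+1-i}.
Substitute known values:
  E[X_{t+1} | ...] = (0.731) * (-7)
                   = -5.1170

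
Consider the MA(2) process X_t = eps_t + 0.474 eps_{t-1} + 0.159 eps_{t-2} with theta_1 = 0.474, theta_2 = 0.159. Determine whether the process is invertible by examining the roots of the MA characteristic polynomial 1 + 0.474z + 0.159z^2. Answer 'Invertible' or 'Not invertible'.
\text{Invertible}

The MA(q) characteristic polynomial is P(z) = 1 + 0.474z + 0.159z^2.
Invertibility requires all roots to lie outside the unit circle, i.e. |z| > 1 for every root.
Set 1 + (0.474) z + (0.159) z^2 = 0, i.e. a z^2 + b z + c = 0 with a = 0.159, b = 0.474, c = 1.
Discriminant D = b^2 - 4ac = (0.474)^2 - 4*(0.159)*1 = 0.224676 - (0.636) = -0.411324.
D < 0, so the roots are the complex-conjugate pair z = (-b +/- i sqrt(-D)) / (2a) = -1.4906 +/- 2.0168i.
For a conjugate pair |z|^2 = z * conj(z) = (product of roots) = c/a = 1/(0.159) = 6.289308, so |z| = sqrt(6.289308) = 2.5078 for both roots.
Moduli of all roots: 2.5078, 2.5078.
All moduli strictly greater than 1? Yes.
Verdict: Invertible.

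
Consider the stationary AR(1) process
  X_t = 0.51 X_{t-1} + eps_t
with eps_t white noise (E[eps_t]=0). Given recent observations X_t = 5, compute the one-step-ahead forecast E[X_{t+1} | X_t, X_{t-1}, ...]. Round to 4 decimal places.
E[X_{t+1} \mid \mathcal F_t] = 2.5500

For an AR(p) model X_t = c + sum_i phi_i X_{t-i} + eps_t, the
one-step-ahead conditional mean is
  E[X_{t+1} | X_t, ...] = c + sum_i phi_i X_{t+1-i}.
Substitute known values:
  E[X_{t+1} | ...] = (0.51) * (5)
                   = 2.5500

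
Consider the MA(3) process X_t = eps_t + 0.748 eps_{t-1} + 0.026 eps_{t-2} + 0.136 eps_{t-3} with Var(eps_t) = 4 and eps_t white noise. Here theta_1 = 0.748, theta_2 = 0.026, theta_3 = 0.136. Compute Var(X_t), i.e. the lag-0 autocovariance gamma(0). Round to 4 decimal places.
\gamma(0) = 6.3147

For an MA(q) process X_t = eps_t + sum_i theta_i eps_{t-i} with
Var(eps_t) = sigma^2, the variance is
  gamma(0) = sigma^2 * (1 + sum_i theta_i^2).
  sum_i theta_i^2 = (0.748)^2 + (0.026)^2 + (0.136)^2 = 0.559504 + 0.000676 + 0.018496 = 0.578676.
  gamma(0) = 4 * (1 + 0.578676) = 4 * 1.578676 = 6.314704, which rounds to 6.3147.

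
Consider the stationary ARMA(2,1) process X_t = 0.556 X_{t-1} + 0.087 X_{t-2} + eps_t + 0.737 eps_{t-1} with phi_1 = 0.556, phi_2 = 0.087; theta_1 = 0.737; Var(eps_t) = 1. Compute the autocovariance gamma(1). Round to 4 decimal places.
\gamma(1) = 3.1878

Multiply the model equation by X_{t-k} and take expectations. With theta_0 = psi_0 = 1 and psi_j the MA(infinity) weights, this gives
  gamma(k) - sum_i phi_i gamma(k-i) = c_k,
  c_k = sigma^2 * sum_{j=k..q} theta_j psi_{j-k}   (c_k = 0 for k > q),
using gamma(-m) = gamma(m).
psi-weights needed (psi_j = theta_j + sum_i phi_i psi_{j-i}):
  psi_1 = theta_1 + phi_1 = 0.737 + (0.556) = 1.293
Right-hand sides:
  c_0 = sigma^2 (1 + theta_1 psi_1) = 1 * (1 + (0.737)(1.293)) = 1 * 1.952941 = 1.952941
  c_1 = sigma^2 theta_1 = 1 * (0.737) = 0.737
  c_2 = 0
Equations for k = 0, 1, 2 (AR order 2, c_2 = 0):
  (E0) gamma(0) = phi_1 gamma(1) + phi_2 gamma(2) + c_0
  (E1) gamma(1) = phi_1 gamma(0) + phi_2 gamma(1) + c_1
  (E2) gamma(2) = phi_1 gamma(1) + phi_2 gamma(0)
From (E1): gamma(1) = A gamma(0) + B with
  A = phi_1 / (1 - phi_2) = 0.556 / 0.913 = 0.608981,   B = c_1 / (1 - phi_2) = 0.737 / 0.913 = 0.807229.
Insert (E2) into (E0): gamma(0) (1 - phi_2^2) = phi_1 (1 + phi_2) gamma(1) + c_0.
  phi_1 (1 + phi_2) = (0.556)(1.087) = 0.604372,   1 - phi_2^2 = 0.992431.
Replace gamma(1) by A gamma(0) + B and collect gamma(0):
  gamma(0) [0.992431 - (0.604372)(0.608981)] = (0.604372)(0.807229) + 1.952941
  gamma(0) * 0.62438 = 2.440808
  gamma(0) = 2.440808 / 0.62438 = 3.909172.
  gamma(1) = A gamma(0) + B = (0.608981)(3.909172) + (0.807229) = 3.187842.
Therefore gamma(1) = 3.1878 (to 4 decimal places).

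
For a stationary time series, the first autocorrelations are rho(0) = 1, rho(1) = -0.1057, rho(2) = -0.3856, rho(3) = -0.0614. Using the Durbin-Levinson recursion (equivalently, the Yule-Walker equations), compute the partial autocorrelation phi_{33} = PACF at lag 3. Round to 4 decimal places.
\phi_{33} = -0.1940

The PACF at lag k is phi_{kk}, the last component of the solution
to the Yule-Walker system G_k phi = r_k where
  (G_k)_{ij} = rho(|i - j|), (r_k)_i = rho(i), i,j = 1..k.
Equivalently, Durbin-Levinson gives phi_{kk} iteratively:
  phi_{11} = rho(1)
  phi_{kk} = [rho(k) - sum_{j=1..k-1} phi_{k-1,j} rho(k-j)]
            / [1 - sum_{j=1..k-1} phi_{k-1,j} rho(j)],
  phi_{k,j} = phi_{k-1,j} - phi_{kk} phi_{k-1,k-j},  j = 1..k-1.
Step k = 1:
  phi_11 = rho(1) = -0.1057.
Step k = 2:
  phi_22 = [rho(2) - phi_11 rho(1)] / [1 - phi_11 rho(1)] = [-0.3856 - (-0.1057)(-0.1057)] / [1 - (-0.1057)(-0.1057)]
         = -0.39677249 / 0.98882751 = -0.401256.
  Update: phi_21 = phi_11 - phi_22 phi_11 = -0.1057 - (-0.401256)(-0.1057) = -0.148113.
Step k = 3:
  phi_33 = [rho(3) - phi_21 rho(2) - phi_22 rho(1)] / [1 - phi_21 rho(1) - phi_22 rho(2)]
    numerator   = -0.0614 - (-0.148113)(-0.3856) - (-0.401256)(-0.1057) = -0.16092497
    denominator = 1 - (-0.148113)(-0.1057) - (-0.401256)(-0.3856) = 0.82962036
  phi_33 = -0.16092497 / 0.82962036 = -0.194.
Therefore phi_{33} = -0.1940.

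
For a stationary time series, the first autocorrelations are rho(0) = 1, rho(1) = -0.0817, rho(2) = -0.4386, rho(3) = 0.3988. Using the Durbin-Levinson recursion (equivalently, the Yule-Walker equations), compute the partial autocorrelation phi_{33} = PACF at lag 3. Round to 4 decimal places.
\phi_{33} = 0.3909

The PACF at lag k is phi_{kk}, the last component of the solution
to the Yule-Walker system G_k phi = r_k where
  (G_k)_{ij} = rho(|i - j|), (r_k)_i = rho(i), i,j = 1..k.
Equivalently, Durbin-Levinson gives phi_{kk} iteratively:
  phi_{11} = rho(1)
  phi_{kk} = [rho(k) - sum_{j=1..k-1} phi_{k-1,j} rho(k-j)]
            / [1 - sum_{j=1..k-1} phi_{k-1,j} rho(j)],
  phi_{k,j} = phi_{k-1,j} - phi_{kk} phi_{k-1,k-j},  j = 1..k-1.
Step k = 1:
  phi_11 = rho(1) = -0.0817.
Step k = 2:
  phi_22 = [rho(2) - phi_11 rho(1)] / [1 - phi_11 rho(1)] = [-0.4386 - (-0.0817)(-0.0817)] / [1 - (-0.0817)(-0.0817)]
         = -0.44527489 / 0.99332511 = -0.448267.
  Update: phi_21 = phi_11 - phi_22 phi_11 = -0.0817 - (-0.448267)(-0.0817) = -0.118323.
Step k = 3:
  phi_33 = [rho(3) - phi_21 rho(2) - phi_22 rho(1)] / [1 - phi_21 rho(1) - phi_22 rho(2)]
    numerator   = 0.3988 - (-0.118323)(-0.4386) - (-0.448267)(-0.0817) = 0.31027993
    denominator = 1 - (-0.118323)(-0.0817) - (-0.448267)(-0.4386) = 0.79372306
  phi_33 = 0.31027993 / 0.79372306 = 0.3909.
Therefore phi_{33} = 0.3909.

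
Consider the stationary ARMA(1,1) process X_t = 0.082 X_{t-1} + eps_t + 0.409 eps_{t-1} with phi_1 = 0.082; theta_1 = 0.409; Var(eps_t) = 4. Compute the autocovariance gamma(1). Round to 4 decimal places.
\gamma(1) = 2.0436

Multiply the model equation by X_{t-k} and take expectations. With theta_0 = psi_0 = 1 and psi_j the MA(infinity) weights, this gives
  gamma(k) - sum_i phi_i gamma(k-i) = c_k,
  c_k = sigma^2 * sum_{j=k..q} theta_j psi_{j-k}   (c_k = 0 for k > q),
using gamma(-m) = gamma(m).
psi-weights needed (psi_j = theta_j + sum_i phi_i psi_{j-i}):
  psi_1 = theta_1 + phi_1 = 0.409 + (0.082) = 0.491
Right-hand sides:
  c_0 = sigma^2 (1 + theta_1 psi_1) = 4 * (1 + (0.409)(0.491)) = 4 * 1.200819 = 4.803276
  c_1 = sigma^2 theta_1 = 4 * (0.409) = 1.636
  c_2 = 0
Equations for k = 0 and k = 1 (AR order 1):
  gamma(0) = phi_1 gamma(1) + c_0
  gamma(1) = phi_1 gamma(0) + c_1
Substituting the second into the first: gamma(0) (1 - phi_1^2) = c_0 + phi_1 c_1, so
  gamma(0) = (c_0 + phi_1 c_1) / (1 - phi_1^2) = (4.803276 + (0.082)(1.636)) / (1 - (0.082)^2) = 4.937428 / 0.993276 = 4.970852.
  gamma(1) = phi_1 gamma(0) + c_1 = (0.082)(4.970852) + (1.636) = 2.04361.
Therefore gamma(1) = 2.0436 (to 4 decimal places).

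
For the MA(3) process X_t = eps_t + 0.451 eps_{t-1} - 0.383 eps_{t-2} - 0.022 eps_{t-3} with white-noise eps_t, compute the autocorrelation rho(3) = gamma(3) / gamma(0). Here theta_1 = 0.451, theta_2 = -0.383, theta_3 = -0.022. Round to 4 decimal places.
\rho(3) = -0.0163

For an MA(q) process with theta_0 = 1, the autocovariance is
  gamma(k) = sigma^2 * sum_{i=0..q-k} theta_i * theta_{i+k},
and rho(k) = gamma(k) / gamma(0). Sigma^2 cancels.
  numerator   = (1)*(-0.022) = -0.022.
  denominator = (1)^2 + (0.451)^2 + (-0.383)^2 + (-0.022)^2 = 1.350574.
  rho(3) = -0.022 / 1.350574 = -0.0163.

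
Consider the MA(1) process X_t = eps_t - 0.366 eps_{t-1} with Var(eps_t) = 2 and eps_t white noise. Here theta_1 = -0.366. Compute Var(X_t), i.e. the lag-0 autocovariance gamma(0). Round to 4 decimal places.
\gamma(0) = 2.2679

For an MA(q) process X_t = eps_t + sum_i theta_i eps_{t-i} with
Var(eps_t) = sigma^2, the variance is
  gamma(0) = sigma^2 * (1 + sum_i theta_i^2).
  sum_i theta_i^2 = (-0.366)^2 = 0.133956.
  gamma(0) = 2 * (1 + 0.133956) = 2 * 1.133956 = 2.267912, which rounds to 2.2679.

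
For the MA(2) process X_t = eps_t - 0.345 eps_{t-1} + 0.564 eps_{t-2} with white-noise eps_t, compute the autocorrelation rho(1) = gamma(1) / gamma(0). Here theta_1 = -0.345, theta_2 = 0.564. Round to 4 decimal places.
\rho(1) = -0.3755

For an MA(q) process with theta_0 = 1, the autocovariance is
  gamma(k) = sigma^2 * sum_{i=0..q-k} theta_i * theta_{i+k},
and rho(k) = gamma(k) / gamma(0). Sigma^2 cancels.
  numerator   = (1)*(-0.345) + (-0.345)*(0.564) = -0.53958.
  denominator = (1)^2 + (-0.345)^2 + (0.564)^2 = 1.437121.
  rho(1) = -0.53958 / 1.437121 = -0.3755.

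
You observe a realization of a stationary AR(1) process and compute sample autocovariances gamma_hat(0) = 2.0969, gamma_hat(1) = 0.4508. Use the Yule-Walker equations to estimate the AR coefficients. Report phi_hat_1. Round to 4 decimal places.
\hat\phi_{1} = 0.2150

The Yule-Walker equations for an AR(p) process read, in matrix form,
  Gamma_p phi = r_p,   with   (Gamma_p)_{ij} = gamma(|i - j|),
                       (r_p)_i = gamma(i),   i,j = 1..p.
Substitute the sample gammas (Toeplitz matrix and right-hand side of size 1):
  Gamma_p = [[2.0969]]
  r_p     = [0.4508]
With p = 1 this is the single equation gamma(0) phi_1 = gamma(1):
  phi_hat_1 = gamma(1) / gamma(0) = 0.4508 / 2.0969 = 0.2150.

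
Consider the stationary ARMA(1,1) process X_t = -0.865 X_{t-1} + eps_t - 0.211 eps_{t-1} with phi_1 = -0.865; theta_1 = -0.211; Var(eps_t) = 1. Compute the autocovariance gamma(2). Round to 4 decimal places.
\gamma(2) = 4.3714

Multiply the model equation by X_{t-k} and take expectations. With theta_0 = psi_0 = 1 and psi_j the MA(infinity) weights, this gives
  gamma(k) - sum_i phi_i gamma(k-i) = c_k,
  c_k = sigma^2 * sum_{j=k..q} theta_j psi_{j-k}   (c_k = 0 for k > q),
using gamma(-m) = gamma(m).
psi-weights needed (psi_j = theta_j + sum_i phi_i psi_{j-i}):
  psi_1 = theta_1 + phi_1 = -0.211 + (-0.865) = -1.076
Right-hand sides:
  c_0 = sigma^2 (1 + theta_1 psi_1) = 1 * (1 + (-0.211)(-1.076)) = 1 * 1.227036 = 1.227036
  c_1 = sigma^2 theta_1 = 1 * (-0.211) = -0.211
  c_2 = 0
Equations for k = 0 and k = 1 (AR order 1):
  gamma(0) = phi_1 gamma(1) + c_0
  gamma(1) = phi_1 gamma(0) + c_1
Substituting the second into the first: gamma(0) (1 - phi_1^2) = c_0 + phi_1 c_1, so
  gamma(0) = (c_0 + phi_1 c_1) / (1 - phi_1^2) = (1.227036 + (-0.865)(-0.211)) / (1 - (-0.865)^2) = 1.409551 / 0.251775 = 5.598455.
  gamma(1) = phi_1 gamma(0) + c_1 = (-0.865)(5.598455) + (-0.211) = -5.053664.
For k = 2 (> q): gamma(2) = phi_1 gamma(1) = (-0.865)(-5.053664) = 4.371419.
Therefore gamma(2) = 4.3714 (to 4 decimal places).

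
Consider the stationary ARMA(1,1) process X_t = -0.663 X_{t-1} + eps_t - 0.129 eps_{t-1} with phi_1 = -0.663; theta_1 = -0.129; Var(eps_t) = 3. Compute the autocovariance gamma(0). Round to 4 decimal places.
\gamma(0) = 6.3578

Multiply the model equation by X_{t-k} and take expectations. With theta_0 = psi_0 = 1 and psi_j the MA(infinity) weights, this gives
  gamma(k) - sum_i phi_i gamma(k-i) = c_k,
  c_k = sigma^2 * sum_{j=k..q} theta_j psi_{j-k}   (c_k = 0 for k > q),
using gamma(-m) = gamma(m).
psi-weights needed (psi_j = theta_j + sum_i phi_i psi_{j-i}):
  psi_1 = theta_1 + phi_1 = -0.129 + (-0.663) = -0.792
Right-hand sides:
  c_0 = sigma^2 (1 + theta_1 psi_1) = 3 * (1 + (-0.129)(-0.792)) = 3 * 1.102168 = 3.306504
  c_1 = sigma^2 theta_1 = 3 * (-0.129) = -0.387
  c_2 = 0
Equations for k = 0 and k = 1 (AR order 1):
  gamma(0) = phi_1 gamma(1) + c_0
  gamma(1) = phi_1 gamma(0) + c_1
Substituting the second into the first: gamma(0) (1 - phi_1^2) = c_0 + phi_1 c_1, so
  gamma(0) = (c_0 + phi_1 c_1) / (1 - phi_1^2) = (3.306504 + (-0.663)(-0.387)) / (1 - (-0.663)^2) = 3.563085 / 0.560431 = 6.357759.
Therefore gamma(0) = 6.3578 (to 4 decimal places).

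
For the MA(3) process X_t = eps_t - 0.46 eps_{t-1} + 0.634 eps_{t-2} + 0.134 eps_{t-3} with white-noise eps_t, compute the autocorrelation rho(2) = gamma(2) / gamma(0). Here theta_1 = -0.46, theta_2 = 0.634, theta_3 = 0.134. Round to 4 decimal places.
\rho(2) = 0.3508

For an MA(q) process with theta_0 = 1, the autocovariance is
  gamma(k) = sigma^2 * sum_{i=0..q-k} theta_i * theta_{i+k},
and rho(k) = gamma(k) / gamma(0). Sigma^2 cancels.
  numerator   = (1)*(0.634) + (-0.46)*(0.134) = 0.57236.
  denominator = (1)^2 + (-0.46)^2 + (0.634)^2 + (0.134)^2 = 1.631512.
  rho(2) = 0.57236 / 1.631512 = 0.3508.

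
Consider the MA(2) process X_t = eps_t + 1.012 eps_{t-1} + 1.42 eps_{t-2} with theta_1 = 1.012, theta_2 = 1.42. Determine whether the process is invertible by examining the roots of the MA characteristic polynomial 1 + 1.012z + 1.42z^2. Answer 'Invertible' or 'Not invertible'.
\text{Not invertible}

The MA(q) characteristic polynomial is P(z) = 1 + 1.012z + 1.42z^2.
Invertibility requires all roots to lie outside the unit circle, i.e. |z| > 1 for every root.
Set 1 + (1.012) z + (1.42) z^2 = 0, i.e. a z^2 + b z + c = 0 with a = 1.42, b = 1.012, c = 1.
Discriminant D = b^2 - 4ac = (1.012)^2 - 4*(1.42)*1 = 1.024144 - (5.68) = -4.655856.
D < 0, so the roots are the complex-conjugate pair z = (-b +/- i sqrt(-D)) / (2a) = -0.3563 +/- 0.7598i.
For a conjugate pair |z|^2 = z * conj(z) = (product of roots) = c/a = 1/(1.42) = 0.704225, so |z| = sqrt(0.704225) = 0.8392 for both roots.
Moduli of all roots: 0.8392, 0.8392.
All moduli strictly greater than 1? No.
Verdict: Not invertible.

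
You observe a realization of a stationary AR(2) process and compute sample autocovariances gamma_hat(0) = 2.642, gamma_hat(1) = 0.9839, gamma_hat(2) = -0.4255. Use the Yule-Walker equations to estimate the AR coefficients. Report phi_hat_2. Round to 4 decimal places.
\hat\phi_{2} = -0.3480

The Yule-Walker equations for an AR(p) process read, in matrix form,
  Gamma_p phi = r_p,   with   (Gamma_p)_{ij} = gamma(|i - j|),
                       (r_p)_i = gamma(i),   i,j = 1..p.
Substitute the sample gammas (Toeplitz matrix and right-hand side of size 2):
  Gamma_p = [[2.642, 0.9839], [0.9839, 2.642]]
  r_p     = [0.9839, -0.4255]
Written out:
  2.642 phi_1 + 0.9839 phi_2 = 0.9839
  0.9839 phi_1 + 2.642 phi_2 = -0.4255
Solve by Cramer's rule:
  det = gamma(0)^2 - gamma(1)^2 = (2.642)^2 - (0.9839)^2 = 6.980164 - 0.96805921 = 6.01210479
  phi_hat_1 = [gamma(1) gamma(0) - gamma(1) gamma(2)] / det = [(0.9839)(2.642) - (0.9839)(-0.4255)] / 6.01210479 = 3.01811325 / 6.01210479 = 0.502
  phi_hat_2 = [gamma(0) gamma(2) - gamma(1)^2] / det = [(2.642)(-0.4255) - (0.9839)^2] / 6.01210479 = -2.09223021 / 6.01210479 = -0.348
So phi_hat = [0.5020, -0.3480].
Therefore phi_hat_2 = -0.3480.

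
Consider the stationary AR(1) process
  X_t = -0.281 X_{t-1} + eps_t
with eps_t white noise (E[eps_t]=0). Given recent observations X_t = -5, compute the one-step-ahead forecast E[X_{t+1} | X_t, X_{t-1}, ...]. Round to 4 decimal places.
E[X_{t+1} \mid \mathcal F_t] = 1.4050

For an AR(p) model X_t = c + sum_i phi_i X_{t-i} + eps_t, the
one-step-ahead conditional mean is
  E[X_{t+1} | X_t, ...] = c + sum_i phi_i X_{t+1-i}.
Substitute known values:
  E[X_{t+1} | ...] = (-0.281) * (-5)
                   = 1.4050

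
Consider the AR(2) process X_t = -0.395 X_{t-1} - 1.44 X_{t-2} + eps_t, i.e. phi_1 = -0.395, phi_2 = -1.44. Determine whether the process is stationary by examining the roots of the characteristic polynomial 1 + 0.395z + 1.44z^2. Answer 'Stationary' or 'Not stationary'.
\text{Not stationary}

The AR(p) characteristic polynomial is P(z) = 1 + 0.395z + 1.44z^2.
Stationarity requires all roots to lie outside the unit circle, i.e. |z| > 1 for every root.
Set 1 + (0.395) z + (1.44) z^2 = 0, i.e. a z^2 + b z + c = 0 with a = 1.44, b = 0.395, c = 1.
Discriminant D = b^2 - 4ac = (0.395)^2 - 4*(1.44)*1 = 0.156025 - (5.76) = -5.603975.
D < 0, so the roots are the complex-conjugate pair z = (-b +/- i sqrt(-D)) / (2a) = -0.1372 +/- 0.822i.
For a conjugate pair |z|^2 = z * conj(z) = (product of roots) = c/a = 1/(1.44) = 0.694444, so |z| = sqrt(0.694444) = 0.8333 for both roots.
Moduli of all roots: 0.8333, 0.8333.
All moduli strictly greater than 1? No.
Verdict: Not stationary.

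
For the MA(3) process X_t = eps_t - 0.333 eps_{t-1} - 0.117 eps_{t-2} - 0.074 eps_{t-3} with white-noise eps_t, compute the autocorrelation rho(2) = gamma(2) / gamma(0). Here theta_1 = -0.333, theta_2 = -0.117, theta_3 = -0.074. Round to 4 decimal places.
\rho(2) = -0.0817

For an MA(q) process with theta_0 = 1, the autocovariance is
  gamma(k) = sigma^2 * sum_{i=0..q-k} theta_i * theta_{i+k},
and rho(k) = gamma(k) / gamma(0). Sigma^2 cancels.
  numerator   = (1)*(-0.117) + (-0.333)*(-0.074) = -0.092358.
  denominator = (1)^2 + (-0.333)^2 + (-0.117)^2 + (-0.074)^2 = 1.130054.
  rho(2) = -0.092358 / 1.130054 = -0.0817.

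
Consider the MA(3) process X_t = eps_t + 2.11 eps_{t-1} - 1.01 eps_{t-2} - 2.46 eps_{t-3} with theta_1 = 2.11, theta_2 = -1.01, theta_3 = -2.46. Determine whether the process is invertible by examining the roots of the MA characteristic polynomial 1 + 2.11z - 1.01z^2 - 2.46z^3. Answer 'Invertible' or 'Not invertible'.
\text{Not invertible}

The MA(q) characteristic polynomial is P(z) = 1 + 2.11z - 1.01z^2 - 2.46z^3.
Invertibility requires all roots to lie outside the unit circle, i.e. |z| > 1 for every root.
Degree 3: look for a simple real root z0 first, then factor out (1 - z/z0) and solve the remaining quadratic.
Testing z0 = -0.5: P(-0.5) = 1 + (2.11)(-0.5) + (-1.01)(-0.5)^2 + (-2.46)(-0.5)^3
  = 1 + (-1.055) + (-0.2525) + (0.3075) = 0.  So z_0 = -0.5 is a root, |z_0| = 0.5.
Divide out the factor (1 + 2 z) = (1 - z/z0) (since 1/z0 = -2):
  P(z) = (1 + 2 z)(1 + (0.11) z + (-1.23) z^2)
  [check: z-coef 0.11 - (-2) = 2.11; z^2-coef -1.23 - (-2)(0.11) = -1.01; z^3-coef -(-2)(-1.23) = -2.46.]
Remaining roots from the quadratic factor 1 + (0.11) z + (-1.23) z^2:
  Set 1 + (0.11) z + (-1.23) z^2 = 0, i.e. a z^2 + b z + c = 0 with a = -1.23, b = 0.11, c = 1.
  Discriminant D = b^2 - 4ac = (0.11)^2 - 4*(-1.23)*1 = 0.0121 - (-4.92) = 4.9321.
  D >= 0, so the roots are real: z = (-b +/- sqrt(D)) / (2a) = (-0.11 +/- 2.220833) / (-2.46).
    z_1 = (-0.11 + 2.220833) / (-2.46) = -0.8581,   |z_1| = 0.8581.
    z_2 = (-0.11 - 2.220833) / (-2.46) = 0.9475,   |z_2| = 0.9475.
Moduli of all roots: 0.5000, 0.8581, 0.9475.
All moduli strictly greater than 1? No.
Verdict: Not invertible.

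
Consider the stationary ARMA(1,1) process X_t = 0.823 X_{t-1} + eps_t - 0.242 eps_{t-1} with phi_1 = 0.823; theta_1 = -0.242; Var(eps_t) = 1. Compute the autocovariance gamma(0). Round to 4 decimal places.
\gamma(0) = 2.0461

Multiply the model equation by X_{t-k} and take expectations. With theta_0 = psi_0 = 1 and psi_j the MA(infinity) weights, this gives
  gamma(k) - sum_i phi_i gamma(k-i) = c_k,
  c_k = sigma^2 * sum_{j=k..q} theta_j psi_{j-k}   (c_k = 0 for k > q),
using gamma(-m) = gamma(m).
psi-weights needed (psi_j = theta_j + sum_i phi_i psi_{j-i}):
  psi_1 = theta_1 + phi_1 = -0.242 + (0.823) = 0.581
Right-hand sides:
  c_0 = sigma^2 (1 + theta_1 psi_1) = 1 * (1 + (-0.242)(0.581)) = 1 * 0.859398 = 0.859398
  c_1 = sigma^2 theta_1 = 1 * (-0.242) = -0.242
  c_2 = 0
Equations for k = 0 and k = 1 (AR order 1):
  gamma(0) = phi_1 gamma(1) + c_0
  gamma(1) = phi_1 gamma(0) + c_1
Substituting the second into the first: gamma(0) (1 - phi_1^2) = c_0 + phi_1 c_1, so
  gamma(0) = (c_0 + phi_1 c_1) / (1 - phi_1^2) = (0.859398 + (0.823)(-0.242)) / (1 - (0.823)^2) = 0.660232 / 0.322671 = 2.046146.
Therefore gamma(0) = 2.0461 (to 4 decimal places).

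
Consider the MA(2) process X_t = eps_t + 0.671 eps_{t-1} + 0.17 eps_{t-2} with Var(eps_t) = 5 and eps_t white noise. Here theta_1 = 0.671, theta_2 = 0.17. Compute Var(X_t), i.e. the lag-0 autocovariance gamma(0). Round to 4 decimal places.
\gamma(0) = 7.3957

For an MA(q) process X_t = eps_t + sum_i theta_i eps_{t-i} with
Var(eps_t) = sigma^2, the variance is
  gamma(0) = sigma^2 * (1 + sum_i theta_i^2).
  sum_i theta_i^2 = (0.671)^2 + (0.17)^2 = 0.450241 + 0.0289 = 0.479141.
  gamma(0) = 5 * (1 + 0.479141) = 5 * 1.479141 = 7.395705, which rounds to 7.3957.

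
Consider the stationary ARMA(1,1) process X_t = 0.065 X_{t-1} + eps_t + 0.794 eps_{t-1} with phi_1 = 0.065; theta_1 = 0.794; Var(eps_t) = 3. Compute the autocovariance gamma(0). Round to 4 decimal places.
\gamma(0) = 5.2230

Multiply the model equation by X_{t-k} and take expectations. With theta_0 = psi_0 = 1 and psi_j the MA(infinity) weights, this gives
  gamma(k) - sum_i phi_i gamma(k-i) = c_k,
  c_k = sigma^2 * sum_{j=k..q} theta_j psi_{j-k}   (c_k = 0 for k > q),
using gamma(-m) = gamma(m).
psi-weights needed (psi_j = theta_j + sum_i phi_i psi_{j-i}):
  psi_1 = theta_1 + phi_1 = 0.794 + (0.065) = 0.859
Right-hand sides:
  c_0 = sigma^2 (1 + theta_1 psi_1) = 3 * (1 + (0.794)(0.859)) = 3 * 1.682046 = 5.046138
  c_1 = sigma^2 theta_1 = 3 * (0.794) = 2.382
  c_2 = 0
Equations for k = 0 and k = 1 (AR order 1):
  gamma(0) = phi_1 gamma(1) + c_0
  gamma(1) = phi_1 gamma(0) + c_1
Substituting the second into the first: gamma(0) (1 - phi_1^2) = c_0 + phi_1 c_1, so
  gamma(0) = (c_0 + phi_1 c_1) / (1 - phi_1^2) = (5.046138 + (0.065)(2.382)) / (1 - (0.065)^2) = 5.200968 / 0.995775 = 5.223035.
Therefore gamma(0) = 5.2230 (to 4 decimal places).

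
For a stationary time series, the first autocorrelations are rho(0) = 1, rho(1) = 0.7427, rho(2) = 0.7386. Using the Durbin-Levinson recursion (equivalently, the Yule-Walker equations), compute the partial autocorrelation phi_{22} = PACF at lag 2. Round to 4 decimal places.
\phi_{22} = 0.4170

The PACF at lag k is phi_{kk}, the last component of the solution
to the Yule-Walker system G_k phi = r_k where
  (G_k)_{ij} = rho(|i - j|), (r_k)_i = rho(i), i,j = 1..k.
Equivalently, Durbin-Levinson gives phi_{kk} iteratively:
  phi_{11} = rho(1)
  phi_{kk} = [rho(k) - sum_{j=1..k-1} phi_{k-1,j} rho(k-j)]
            / [1 - sum_{j=1..k-1} phi_{k-1,j} rho(j)],
  phi_{k,j} = phi_{k-1,j} - phi_{kk} phi_{k-1,k-j},  j = 1..k-1.
Step k = 1:
  phi_11 = rho(1) = 0.7427.
Step k = 2:
  phi_22 = [rho(2) - phi_11 rho(1)] / [1 - phi_11 rho(1)] = [0.7386 - (0.7427)(0.7427)] / [1 - (0.7427)(0.7427)]
         = 0.18699671 / 0.44839671 = 0.417.
Therefore phi_{22} = 0.4170.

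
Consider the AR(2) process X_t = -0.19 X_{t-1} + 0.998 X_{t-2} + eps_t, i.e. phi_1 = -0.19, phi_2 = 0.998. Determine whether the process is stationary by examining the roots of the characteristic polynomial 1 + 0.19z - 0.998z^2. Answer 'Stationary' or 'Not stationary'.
\text{Not stationary}

The AR(p) characteristic polynomial is P(z) = 1 + 0.19z - 0.998z^2.
Stationarity requires all roots to lie outside the unit circle, i.e. |z| > 1 for every root.
Set 1 + (0.19) z + (-0.998) z^2 = 0, i.e. a z^2 + b z + c = 0 with a = -0.998, b = 0.19, c = 1.
Discriminant D = b^2 - 4ac = (0.19)^2 - 4*(-0.998)*1 = 0.0361 - (-3.992) = 4.0281.
D >= 0, so the roots are real: z = (-b +/- sqrt(D)) / (2a) = (-0.19 +/- 2.007013) / (-1.996).
  z_1 = (-0.19 + 2.007013) / (-1.996) = -0.9103,   |z_1| = 0.9103.
  z_2 = (-0.19 - 2.007013) / (-1.996) = 1.1007,   |z_2| = 1.1007.
Moduli of all roots: 0.9103, 1.1007.
All moduli strictly greater than 1? No.
Verdict: Not stationary.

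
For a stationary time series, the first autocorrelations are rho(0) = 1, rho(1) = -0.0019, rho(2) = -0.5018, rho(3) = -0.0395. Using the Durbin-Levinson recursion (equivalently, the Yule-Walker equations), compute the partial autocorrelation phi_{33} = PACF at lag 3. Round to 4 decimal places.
\phi_{33} = -0.0560

The PACF at lag k is phi_{kk}, the last component of the solution
to the Yule-Walker system G_k phi = r_k where
  (G_k)_{ij} = rho(|i - j|), (r_k)_i = rho(i), i,j = 1..k.
Equivalently, Durbin-Levinson gives phi_{kk} iteratively:
  phi_{11} = rho(1)
  phi_{kk} = [rho(k) - sum_{j=1..k-1} phi_{k-1,j} rho(k-j)]
            / [1 - sum_{j=1..k-1} phi_{k-1,j} rho(j)],
  phi_{k,j} = phi_{k-1,j} - phi_{kk} phi_{k-1,k-j},  j = 1..k-1.
Step k = 1:
  phi_11 = rho(1) = -0.0019.
Step k = 2:
  phi_22 = [rho(2) - phi_11 rho(1)] / [1 - phi_11 rho(1)] = [-0.5018 - (-0.0019)(-0.0019)] / [1 - (-0.0019)(-0.0019)]
         = -0.50180361 / 0.99999639 = -0.501805.
  Update: phi_21 = phi_11 - phi_22 phi_11 = -0.0019 - (-0.501805)(-0.0019) = -0.002853.
Step k = 3:
  phi_33 = [rho(3) - phi_21 rho(2) - phi_22 rho(1)] / [1 - phi_21 rho(1) - phi_22 rho(2)]
    numerator   = -0.0395 - (-0.002853)(-0.5018) - (-0.501805)(-0.0019) = -0.04188528
    denominator = 1 - (-0.002853)(-0.0019) - (-0.501805)(-0.5018) = 0.74818862
  phi_33 = -0.04188528 / 0.74818862 = -0.056.
Therefore phi_{33} = -0.0560.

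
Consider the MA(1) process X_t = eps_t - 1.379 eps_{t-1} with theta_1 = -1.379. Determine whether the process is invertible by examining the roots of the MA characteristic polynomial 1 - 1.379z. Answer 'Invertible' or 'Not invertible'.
\text{Not invertible}

The MA(q) characteristic polynomial is P(z) = 1 - 1.379z.
Invertibility requires all roots to lie outside the unit circle, i.e. |z| > 1 for every root.
This is linear in z: 1 + (-1.379) z = 0  =>  z = -1/(-1.379) = 0.725163,  |z| = 0.725163.
Moduli of all roots: 0.7252.
All moduli strictly greater than 1? No.
Verdict: Not invertible.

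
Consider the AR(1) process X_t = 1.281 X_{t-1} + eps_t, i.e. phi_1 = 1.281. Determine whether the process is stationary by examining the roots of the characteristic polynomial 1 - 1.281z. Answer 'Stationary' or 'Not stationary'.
\text{Not stationary}

The AR(p) characteristic polynomial is P(z) = 1 - 1.281z.
Stationarity requires all roots to lie outside the unit circle, i.e. |z| > 1 for every root.
This is linear in z: 1 + (-1.281) z = 0  =>  z = -1/(-1.281) = 0.78064,  |z| = 0.78064.
Moduli of all roots: 0.7806.
All moduli strictly greater than 1? No.
Verdict: Not stationary.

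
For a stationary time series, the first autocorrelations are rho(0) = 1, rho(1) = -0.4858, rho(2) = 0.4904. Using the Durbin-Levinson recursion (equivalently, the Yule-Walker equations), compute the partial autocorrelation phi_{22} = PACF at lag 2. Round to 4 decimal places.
\phi_{22} = 0.3330

The PACF at lag k is phi_{kk}, the last component of the solution
to the Yule-Walker system G_k phi = r_k where
  (G_k)_{ij} = rho(|i - j|), (r_k)_i = rho(i), i,j = 1..k.
Equivalently, Durbin-Levinson gives phi_{kk} iteratively:
  phi_{11} = rho(1)
  phi_{kk} = [rho(k) - sum_{j=1..k-1} phi_{k-1,j} rho(k-j)]
            / [1 - sum_{j=1..k-1} phi_{k-1,j} rho(j)],
  phi_{k,j} = phi_{k-1,j} - phi_{kk} phi_{k-1,k-j},  j = 1..k-1.
Step k = 1:
  phi_11 = rho(1) = -0.4858.
Step k = 2:
  phi_22 = [rho(2) - phi_11 rho(1)] / [1 - phi_11 rho(1)] = [0.4904 - (-0.4858)(-0.4858)] / [1 - (-0.4858)(-0.4858)]
         = 0.25439836 / 0.76399836 = 0.333.
Therefore phi_{22} = 0.3330.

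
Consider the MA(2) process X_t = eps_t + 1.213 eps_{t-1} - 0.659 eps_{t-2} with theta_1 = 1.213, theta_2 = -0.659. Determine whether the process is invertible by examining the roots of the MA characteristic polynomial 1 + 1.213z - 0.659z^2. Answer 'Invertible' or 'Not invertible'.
\text{Not invertible}

The MA(q) characteristic polynomial is P(z) = 1 + 1.213z - 0.659z^2.
Invertibility requires all roots to lie outside the unit circle, i.e. |z| > 1 for every root.
Set 1 + (1.213) z + (-0.659) z^2 = 0, i.e. a z^2 + b z + c = 0 with a = -0.659, b = 1.213, c = 1.
Discriminant D = b^2 - 4ac = (1.213)^2 - 4*(-0.659)*1 = 1.471369 - (-2.636) = 4.107369.
D >= 0, so the roots are real: z = (-b +/- sqrt(D)) / (2a) = (-1.213 +/- 2.026665) / (-1.318).
  z_1 = (-1.213 + 2.026665) / (-1.318) = -0.6173,   |z_1| = 0.6173.
  z_2 = (-1.213 - 2.026665) / (-1.318) = 2.458,   |z_2| = 2.458.
Moduli of all roots: 0.6173, 2.4580.
All moduli strictly greater than 1? No.
Verdict: Not invertible.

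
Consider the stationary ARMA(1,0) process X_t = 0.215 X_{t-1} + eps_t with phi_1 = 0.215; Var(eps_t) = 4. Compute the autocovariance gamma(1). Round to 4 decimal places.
\gamma(1) = 0.9017

Multiply the model equation by X_{t-k} and take expectations. With theta_0 = psi_0 = 1 and psi_j the MA(infinity) weights, this gives
  gamma(k) - sum_i phi_i gamma(k-i) = c_k,
  c_k = sigma^2 * sum_{j=k..q} theta_j psi_{j-k}   (c_k = 0 for k > q),
using gamma(-m) = gamma(m).
Pure AR (q = 0): c_0 = sigma^2 = 4, c_k = 0 for k >= 1.
Equations for k = 0 and k = 1 (AR order 1):
  gamma(0) = phi_1 gamma(1) + c_0
  gamma(1) = phi_1 gamma(0) + c_1
Substituting the second into the first: gamma(0) (1 - phi_1^2) = c_0 + phi_1 c_1, so
  gamma(0) = c_0 / (1 - phi_1^2) = 4 / (1 - (0.215)^2) = 4 / 0.953775 = 4.193861.
  gamma(1) = phi_1 gamma(0) = (0.215)(4.193861) = 0.90168.
Therefore gamma(1) = 0.9017 (to 4 decimal places).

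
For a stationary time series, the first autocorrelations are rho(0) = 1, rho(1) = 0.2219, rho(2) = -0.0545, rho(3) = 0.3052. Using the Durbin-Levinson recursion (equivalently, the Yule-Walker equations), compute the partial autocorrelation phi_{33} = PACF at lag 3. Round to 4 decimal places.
\phi_{33} = 0.3649

The PACF at lag k is phi_{kk}, the last component of the solution
to the Yule-Walker system G_k phi = r_k where
  (G_k)_{ij} = rho(|i - j|), (r_k)_i = rho(i), i,j = 1..k.
Equivalently, Durbin-Levinson gives phi_{kk} iteratively:
  phi_{11} = rho(1)
  phi_{kk} = [rho(k) - sum_{j=1..k-1} phi_{k-1,j} rho(k-j)]
            / [1 - sum_{j=1..k-1} phi_{k-1,j} rho(j)],
  phi_{k,j} = phi_{k-1,j} - phi_{kk} phi_{k-1,k-j},  j = 1..k-1.
Step k = 1:
  phi_11 = rho(1) = 0.2219.
Step k = 2:
  phi_22 = [rho(2) - phi_11 rho(1)] / [1 - phi_11 rho(1)] = [-0.0545 - (0.2219)(0.2219)] / [1 - (0.2219)(0.2219)]
         = -0.10373961 / 0.95076039 = -0.109112.
  Update: phi_21 = phi_11 - phi_22 phi_11 = 0.2219 - (-0.109112)(0.2219) = 0.246112.
Step k = 3:
  phi_33 = [rho(3) - phi_21 rho(2) - phi_22 rho(1)] / [1 - phi_21 rho(1) - phi_22 rho(2)]
    numerator   = 0.3052 - (0.246112)(-0.0545) - (-0.109112)(0.2219) = 0.34282511
    denominator = 1 - (0.246112)(0.2219) - (-0.109112)(-0.0545) = 0.93944113
  phi_33 = 0.34282511 / 0.93944113 = 0.3649.
Therefore phi_{33} = 0.3649.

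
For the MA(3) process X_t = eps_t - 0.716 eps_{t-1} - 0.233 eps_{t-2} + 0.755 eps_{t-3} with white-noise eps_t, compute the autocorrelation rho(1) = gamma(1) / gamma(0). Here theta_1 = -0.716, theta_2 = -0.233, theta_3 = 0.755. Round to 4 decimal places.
\rho(1) = -0.3393

For an MA(q) process with theta_0 = 1, the autocovariance is
  gamma(k) = sigma^2 * sum_{i=0..q-k} theta_i * theta_{i+k},
and rho(k) = gamma(k) / gamma(0). Sigma^2 cancels.
  numerator   = (1)*(-0.716) + (-0.716)*(-0.233) + (-0.233)*(0.755) = -0.725087.
  denominator = (1)^2 + (-0.716)^2 + (-0.233)^2 + (0.755)^2 = 2.13697.
  rho(1) = -0.725087 / 2.13697 = -0.3393.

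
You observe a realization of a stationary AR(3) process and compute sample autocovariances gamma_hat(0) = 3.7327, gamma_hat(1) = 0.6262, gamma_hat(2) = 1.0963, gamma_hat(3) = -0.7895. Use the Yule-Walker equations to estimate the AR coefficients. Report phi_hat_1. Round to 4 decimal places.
\hat\phi_{1} = 0.2110

The Yule-Walker equations for an AR(p) process read, in matrix form,
  Gamma_p phi = r_p,   with   (Gamma_p)_{ij} = gamma(|i - j|),
                       (r_p)_i = gamma(i),   i,j = 1..p.
Substitute the sample gammas (Toeplitz matrix and right-hand side of size 3):
  Gamma_p = [[3.7327, 0.6262, 1.0963], [0.6262, 3.7327, 0.6262], [1.0963, 0.6262, 3.7327]]
  r_p     = [0.6262, 1.0963, -0.7895]
Written out (R1..R3):
  (R1) 3.7327 phi_1 + 0.6262 phi_2 + 1.0963 phi_3 = 0.6262
  (R2) 0.6262 phi_1 + 3.7327 phi_2 + 0.6262 phi_3 = 1.0963
  (R3) 1.0963 phi_1 + 0.6262 phi_2 + 3.7327 phi_3 = -0.7895
Gaussian elimination:
  R2 <- R2 - (0.6262/3.7327) R1 = R2 - (0.167761) R1:  3.627648 phi_2 + 0.442284 phi_3 = 0.991248
  R3 <- R3 - (1.0963/3.7327) R1 = R3 - (0.293702) R1:  0.442284 phi_2 + 3.410715 phi_3 = -0.973416
  R3 <- R3 - (0.442284/3.627648) R2 = R3 - (0.12192) R2:  3.356792 phi_3 = -1.094269
Back-substitution:
  phi_hat_3 = -1.094269 / 3.356792 = -0.325987
  phi_hat_2 = (0.991248 - (0.442284)(-0.325987)) / 3.627648 = 0.312993
  phi_hat_1 = (0.6262 - (0.6262)(0.312993) - (1.0963)(-0.325987)) / 3.7327 = 0.210996
So phi_hat = [0.2110, 0.3130, -0.3260].
Therefore phi_hat_1 = 0.2110.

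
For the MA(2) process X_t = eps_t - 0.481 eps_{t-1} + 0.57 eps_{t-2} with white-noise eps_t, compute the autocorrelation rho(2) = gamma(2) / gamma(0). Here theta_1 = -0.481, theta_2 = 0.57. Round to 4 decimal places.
\rho(2) = 0.3663

For an MA(q) process with theta_0 = 1, the autocovariance is
  gamma(k) = sigma^2 * sum_{i=0..q-k} theta_i * theta_{i+k},
and rho(k) = gamma(k) / gamma(0). Sigma^2 cancels.
  numerator   = (1)*(0.57) = 0.57.
  denominator = (1)^2 + (-0.481)^2 + (0.57)^2 = 1.556261.
  rho(2) = 0.57 / 1.556261 = 0.3663.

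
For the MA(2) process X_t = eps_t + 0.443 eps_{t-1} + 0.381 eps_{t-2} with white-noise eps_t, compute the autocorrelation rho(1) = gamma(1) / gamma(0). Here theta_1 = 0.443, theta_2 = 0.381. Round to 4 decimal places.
\rho(1) = 0.4561

For an MA(q) process with theta_0 = 1, the autocovariance is
  gamma(k) = sigma^2 * sum_{i=0..q-k} theta_i * theta_{i+k},
and rho(k) = gamma(k) / gamma(0). Sigma^2 cancels.
  numerator   = (1)*(0.443) + (0.443)*(0.381) = 0.611783.
  denominator = (1)^2 + (0.443)^2 + (0.381)^2 = 1.34141.
  rho(1) = 0.611783 / 1.34141 = 0.4561.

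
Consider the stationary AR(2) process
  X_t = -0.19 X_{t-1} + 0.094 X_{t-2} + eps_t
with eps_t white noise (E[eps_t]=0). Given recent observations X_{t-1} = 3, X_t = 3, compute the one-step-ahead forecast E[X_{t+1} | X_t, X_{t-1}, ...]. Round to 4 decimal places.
E[X_{t+1} \mid \mathcal F_t] = -0.2880

For an AR(p) model X_t = c + sum_i phi_i X_{t-i} + eps_t, the
one-step-ahead conditional mean is
  E[X_{t+1} | X_t, ...] = c + sum_i phi_i X_{t+1-i}.
Substitute known values:
  E[X_{t+1} | ...] = (-0.19) * (3) + (0.094) * (3)
                   = -0.2880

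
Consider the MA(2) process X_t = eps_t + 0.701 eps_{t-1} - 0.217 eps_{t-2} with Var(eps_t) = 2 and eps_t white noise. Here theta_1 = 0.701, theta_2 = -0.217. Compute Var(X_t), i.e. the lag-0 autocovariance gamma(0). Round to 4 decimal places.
\gamma(0) = 3.0770

For an MA(q) process X_t = eps_t + sum_i theta_i eps_{t-i} with
Var(eps_t) = sigma^2, the variance is
  gamma(0) = sigma^2 * (1 + sum_i theta_i^2).
  sum_i theta_i^2 = (0.701)^2 + (-0.217)^2 = 0.491401 + 0.047089 = 0.53849.
  gamma(0) = 2 * (1 + 0.53849) = 2 * 1.53849 = 3.07698, which rounds to 3.0770.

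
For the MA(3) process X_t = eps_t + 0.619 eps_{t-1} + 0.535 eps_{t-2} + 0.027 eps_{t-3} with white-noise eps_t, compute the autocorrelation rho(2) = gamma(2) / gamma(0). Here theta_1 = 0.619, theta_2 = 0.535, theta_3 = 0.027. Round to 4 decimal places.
\rho(2) = 0.3303

For an MA(q) process with theta_0 = 1, the autocovariance is
  gamma(k) = sigma^2 * sum_{i=0..q-k} theta_i * theta_{i+k},
and rho(k) = gamma(k) / gamma(0). Sigma^2 cancels.
  numerator   = (1)*(0.535) + (0.619)*(0.027) = 0.551713.
  denominator = (1)^2 + (0.619)^2 + (0.535)^2 + (0.027)^2 = 1.670115.
  rho(2) = 0.551713 / 1.670115 = 0.3303.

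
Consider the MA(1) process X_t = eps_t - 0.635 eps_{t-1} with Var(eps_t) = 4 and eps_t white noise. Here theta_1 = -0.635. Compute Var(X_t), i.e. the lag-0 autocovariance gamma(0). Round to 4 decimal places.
\gamma(0) = 5.6129

For an MA(q) process X_t = eps_t + sum_i theta_i eps_{t-i} with
Var(eps_t) = sigma^2, the variance is
  gamma(0) = sigma^2 * (1 + sum_i theta_i^2).
  sum_i theta_i^2 = (-0.635)^2 = 0.403225.
  gamma(0) = 4 * (1 + 0.403225) = 4 * 1.403225 = 5.6129.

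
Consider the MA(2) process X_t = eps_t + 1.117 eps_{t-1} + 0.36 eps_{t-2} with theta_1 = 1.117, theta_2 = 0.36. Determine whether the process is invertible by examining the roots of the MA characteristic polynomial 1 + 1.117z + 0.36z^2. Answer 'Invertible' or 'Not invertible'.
\text{Invertible}

The MA(q) characteristic polynomial is P(z) = 1 + 1.117z + 0.36z^2.
Invertibility requires all roots to lie outside the unit circle, i.e. |z| > 1 for every root.
Set 1 + (1.117) z + (0.36) z^2 = 0, i.e. a z^2 + b z + c = 0 with a = 0.36, b = 1.117, c = 1.
Discriminant D = b^2 - 4ac = (1.117)^2 - 4*(0.36)*1 = 1.247689 - (1.44) = -0.192311.
D < 0, so the roots are the complex-conjugate pair z = (-b +/- i sqrt(-D)) / (2a) = -1.5514 +/- 0.6091i.
For a conjugate pair |z|^2 = z * conj(z) = (product of roots) = c/a = 1/(0.36) = 2.777778, so |z| = sqrt(2.777778) = 1.6667 for both roots.
Moduli of all roots: 1.6667, 1.6667.
All moduli strictly greater than 1? Yes.
Verdict: Invertible.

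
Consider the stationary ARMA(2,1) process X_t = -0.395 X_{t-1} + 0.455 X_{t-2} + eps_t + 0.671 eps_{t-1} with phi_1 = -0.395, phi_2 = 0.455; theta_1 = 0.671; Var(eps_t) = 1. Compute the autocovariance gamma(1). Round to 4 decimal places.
\gamma(1) = 0.3116

Multiply the model equation by X_{t-k} and take expectations. With theta_0 = psi_0 = 1 and psi_j the MA(infinity) weights, this gives
  gamma(k) - sum_i phi_i gamma(k-i) = c_k,
  c_k = sigma^2 * sum_{j=k..q} theta_j psi_{j-k}   (c_k = 0 for k > q),
using gamma(-m) = gamma(m).
psi-weights needed (psi_j = theta_j + sum_i phi_i psi_{j-i}):
  psi_1 = theta_1 + phi_1 = 0.671 + (-0.395) = 0.276
Right-hand sides:
  c_0 = sigma^2 (1 + theta_1 psi_1) = 1 * (1 + (0.671)(0.276)) = 1 * 1.185196 = 1.185196
  c_1 = sigma^2 theta_1 = 1 * (0.671) = 0.671
  c_2 = 0
Equations for k = 0, 1, 2 (AR order 2, c_2 = 0):
  (E0) gamma(0) = phi_1 gamma(1) + phi_2 gamma(2) + c_0
  (E1) gamma(1) = phi_1 gamma(0) + phi_2 gamma(1) + c_1
  (E2) gamma(2) = phi_1 gamma(1) + phi_2 gamma(0)
From (E1): gamma(1) = A gamma(0) + B with
  A = phi_1 / (1 - phi_2) = -0.395 / 0.545 = -0.724771,   B = c_1 / (1 - phi_2) = 0.671 / 0.545 = 1.231193.
Insert (E2) into (E0): gamma(0) (1 - phi_2^2) = phi_1 (1 + phi_2) gamma(1) + c_0.
  phi_1 (1 + phi_2) = (-0.395)(1.455) = -0.574725,   1 - phi_2^2 = 0.792975.
Replace gamma(1) by A gamma(0) + B and collect gamma(0):
  gamma(0) [0.792975 - (-0.574725)(-0.724771)] = (-0.574725)(1.231193) + 1.185196
  gamma(0) * 0.376431 = 0.477599
  gamma(0) = 0.477599 / 0.376431 = 1.268755.
  gamma(1) = A gamma(0) + B = (-0.724771)(1.268755) + (1.231193) = 0.311637.
Therefore gamma(1) = 0.3116 (to 4 decimal places).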